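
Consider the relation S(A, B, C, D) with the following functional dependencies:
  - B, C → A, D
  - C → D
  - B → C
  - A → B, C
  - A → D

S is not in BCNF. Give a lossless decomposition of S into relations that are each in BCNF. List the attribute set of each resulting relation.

{A, B, C}; {C, D}

Candidate keys of the original relation: {A}, {B}.
Within {A, B, C, D}: {C}⁺ ∩ {A, B, C, D} = {C, D}, not the whole set, so C → D violates BCNF; decompose into {C, D} and {A, B, C}.
{C, D} is in BCNF.
{A, B, C} is in BCNF.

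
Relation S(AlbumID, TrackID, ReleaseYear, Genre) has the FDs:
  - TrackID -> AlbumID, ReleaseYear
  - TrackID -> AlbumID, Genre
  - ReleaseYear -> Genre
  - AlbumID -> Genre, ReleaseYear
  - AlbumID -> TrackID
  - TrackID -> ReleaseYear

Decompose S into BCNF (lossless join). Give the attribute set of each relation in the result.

{AlbumID, ReleaseYear, TrackID}; {Genre, ReleaseYear}

Candidate keys of the original relation: {AlbumID}, {TrackID}.
In {AlbumID, Genre, ReleaseYear, TrackID}, {ReleaseYear} is not a superkey ({ReleaseYear}⁺ restricted to this set is {Genre, ReleaseYear}), so split on ReleaseYear -> Genre into {Genre, ReleaseYear} and {AlbumID, ReleaseYear, TrackID}.
{Genre, ReleaseYear} has no BCNF violation.
{AlbumID, ReleaseYear, TrackID} has no BCNF violation.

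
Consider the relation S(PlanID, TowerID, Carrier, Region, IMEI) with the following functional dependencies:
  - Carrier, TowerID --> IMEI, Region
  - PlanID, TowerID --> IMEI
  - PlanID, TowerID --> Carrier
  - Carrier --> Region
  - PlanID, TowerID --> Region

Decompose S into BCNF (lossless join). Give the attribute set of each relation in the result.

Candidate key of the original relation: {PlanID, TowerID}.
{Carrier, IMEI, PlanID, Region, TowerID}: {Carrier, TowerID} determines {Carrier, IMEI, Region, TowerID} here but is not a superkey — split on Carrier, TowerID --> IMEI, Region, giving {Carrier, IMEI, Region, TowerID} and {Carrier, PlanID, TowerID}.
{Carrier, IMEI, Region, TowerID}: {Carrier} determines {Carrier, Region} here but is not a superkey — split on Carrier --> Region, giving {Carrier, Region} and {Carrier, IMEI, TowerID}.
{Carrier, Region}: every determinant is a superkey — BCNF.
{Carrier, IMEI, TowerID}: every determinant is a superkey — BCNF.
{Carrier, PlanID, TowerID}: every determinant is a superkey — BCNF.

{Carrier, IMEI, TowerID}; {Carrier, PlanID, TowerID}; {Carrier, Region}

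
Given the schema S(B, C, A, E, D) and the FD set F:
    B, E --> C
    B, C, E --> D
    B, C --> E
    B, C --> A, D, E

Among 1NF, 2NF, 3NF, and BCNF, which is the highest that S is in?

Candidate keys: {B, C}, {B, E}. Prime attributes: {B, C, E}.
Every FD has a superkey on the left, so the relation is in BCNF.

BCNF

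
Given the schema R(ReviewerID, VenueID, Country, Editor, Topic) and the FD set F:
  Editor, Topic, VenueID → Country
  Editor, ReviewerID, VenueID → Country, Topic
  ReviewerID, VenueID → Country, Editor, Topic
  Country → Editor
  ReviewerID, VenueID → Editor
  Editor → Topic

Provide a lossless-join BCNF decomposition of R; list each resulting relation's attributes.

{Country, Editor}; {Country, VenueID}; {Editor, ReviewerID, VenueID}; {Editor, Topic}

Candidate key of the original relation: {ReviewerID, VenueID}.
In {Country, Editor, ReviewerID, Topic, VenueID}, {Editor, Topic, VenueID} is not a superkey ({Editor, Topic, VenueID}⁺ restricted to this set is {Country, Editor, Topic, VenueID}), so split on Editor, Topic, VenueID → Country into {Country, Editor, Topic, VenueID} and {Editor, ReviewerID, Topic, VenueID}.
In {Country, Editor, Topic, VenueID}, {Country} is not a superkey ({Country}⁺ restricted to this set is {Country, Editor, Topic}), so split on Country → Editor, Topic into {Country, Editor, Topic} and {Country, VenueID}.
In {Country, Editor, Topic}, {Editor} is not a superkey ({Editor}⁺ restricted to this set is {Editor, Topic}), so split on Editor → Topic into {Editor, Topic} and {Country, Editor}.
{Editor, Topic} is in BCNF.
{Country, Editor} is in BCNF.
{Country, VenueID} is in BCNF.
In {Editor, ReviewerID, Topic, VenueID}, {Editor} is not a superkey ({Editor}⁺ restricted to this set is {Editor, Topic}), so split on Editor → Topic into {Editor, Topic} and {Editor, ReviewerID, VenueID}.
{Editor, Topic} is in BCNF.
{Editor, ReviewerID, VenueID} is in BCNF.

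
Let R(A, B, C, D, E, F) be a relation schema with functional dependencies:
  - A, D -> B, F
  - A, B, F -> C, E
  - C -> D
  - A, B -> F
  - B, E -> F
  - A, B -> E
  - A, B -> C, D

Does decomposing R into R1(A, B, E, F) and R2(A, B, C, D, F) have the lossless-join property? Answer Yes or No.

The shared attributes are {A, B, F} and {A, B, F}⁺ = {A, B, C, D, E, F}.
Since R1 ⊆ {A, B, C, D, E, F}, the intersection is a superkey of R1; the decomposition is lossless.

Yes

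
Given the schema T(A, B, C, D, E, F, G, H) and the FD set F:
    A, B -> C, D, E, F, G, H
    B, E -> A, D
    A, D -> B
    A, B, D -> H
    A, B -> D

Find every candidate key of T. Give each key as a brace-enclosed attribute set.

{A, B}, {A, D}, {B, E}

Closure of {A, B} is {A, B, C, D, E, F, G, H}, the whole schema; {A, B} is a candidate key.
Closure of {A, D} is {A, B, C, D, E, F, G, H}, the whole schema; {A, D} is a candidate key.
Closure of {B, E} is {A, B, C, D, E, F, G, H}, the whole schema; {B, E} is a candidate key.
These are minimal and exhaustive — every other superkey contains one of them.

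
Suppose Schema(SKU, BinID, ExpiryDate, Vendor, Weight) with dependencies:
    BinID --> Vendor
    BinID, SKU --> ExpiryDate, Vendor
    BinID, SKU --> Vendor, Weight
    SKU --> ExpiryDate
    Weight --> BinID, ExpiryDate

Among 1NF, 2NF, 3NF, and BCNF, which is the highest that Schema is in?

1NF

Candidate keys: {BinID, SKU}, {SKU, Weight}. Prime attributes: {BinID, SKU, Weight}.
For BinID --> Vendor we have {BinID}⁺ = {BinID, Vendor}; {BinID} is not a superkey, so BCNF fails.
BinID --> Vendor has non-prime {Vendor} on the right and a non-superkey on the left, so 3NF fails.
{BinID} is a proper subset of the key {BinID, SKU}, and {BinID}⁺ contains the non-prime attribute {Vendor} — a partial dependency, so 2NF is violated.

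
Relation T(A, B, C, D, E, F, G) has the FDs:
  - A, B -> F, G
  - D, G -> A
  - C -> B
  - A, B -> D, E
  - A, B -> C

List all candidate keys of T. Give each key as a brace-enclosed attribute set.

{A, B}, {A, C}, {B, D, G}, {C, D, G}

Closure of {A, B} is {A, B, C, D, E, F, G}, the whole schema; {A, B} is a candidate key.
Closure of {A, C} is {A, B, C, D, E, F, G}, the whole schema; {A, C} is a candidate key.
Closure of {B, D, G} is {A, B, C, D, E, F, G}, the whole schema; {B, D, G} is a candidate key.
Closure of {C, D, G} is {A, B, C, D, E, F, G}, the whole schema; {C, D, G} is a candidate key.
These are minimal and exhaustive — every other superkey contains one of them.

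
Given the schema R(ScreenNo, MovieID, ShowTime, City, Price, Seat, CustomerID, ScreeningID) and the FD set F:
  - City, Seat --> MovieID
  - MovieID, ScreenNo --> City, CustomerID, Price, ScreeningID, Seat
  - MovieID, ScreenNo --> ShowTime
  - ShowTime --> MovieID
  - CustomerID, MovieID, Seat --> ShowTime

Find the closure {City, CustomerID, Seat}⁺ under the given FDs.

Start with {City, CustomerID, Seat}.
City, Seat --> MovieID applies; add {MovieID} → now {City, CustomerID, MovieID, Seat}.
CustomerID, MovieID, Seat --> ShowTime applies; add {ShowTime} → now {City, CustomerID, MovieID, Seat, ShowTime}.
No further FD applies.

{City, CustomerID, MovieID, Seat, ShowTime}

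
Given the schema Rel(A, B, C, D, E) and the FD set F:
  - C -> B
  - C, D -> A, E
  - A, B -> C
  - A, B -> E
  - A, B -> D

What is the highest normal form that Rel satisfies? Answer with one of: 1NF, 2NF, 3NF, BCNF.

Candidate keys: {A, B}, {A, C}, {C, D}. Prime attributes: {A, B, C, D}.
C -> B breaks BCNF: {C}⁺ = {B, C}, so {C} is not a superkey.
Its right-hand attributes {B} are all prime, as are those of every other non-superkey FD — the relation is in 3NF.

3NF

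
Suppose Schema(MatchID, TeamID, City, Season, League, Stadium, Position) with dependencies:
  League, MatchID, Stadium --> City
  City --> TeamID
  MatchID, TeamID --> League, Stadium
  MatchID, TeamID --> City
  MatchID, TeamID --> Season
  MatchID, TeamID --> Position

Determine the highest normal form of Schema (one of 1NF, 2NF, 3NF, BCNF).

3NF

Candidate keys: {City, MatchID}, {League, MatchID, Stadium}, {MatchID, TeamID}. Prime attributes: {City, League, MatchID, Stadium, TeamID}.
City --> TeamID breaks BCNF: {City}⁺ = {City, TeamID}, so {City} is not a superkey.
But every attribute on its right side ({TeamID}) is prime, and the same holds for every other non-superkey FD, so 3NF still holds.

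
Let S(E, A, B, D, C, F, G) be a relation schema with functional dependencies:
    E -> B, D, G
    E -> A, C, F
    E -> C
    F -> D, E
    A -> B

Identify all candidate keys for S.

{E}⁺ = {A, B, C, D, E, F, G} — all of the relation — so {E} is a candidate key.
{F}⁺ = {A, B, C, D, E, F, G} — all of the relation — so {F} is a candidate key.
No proper subset of any of these is a key, and no other minimal superkey exists.

{E}, {F}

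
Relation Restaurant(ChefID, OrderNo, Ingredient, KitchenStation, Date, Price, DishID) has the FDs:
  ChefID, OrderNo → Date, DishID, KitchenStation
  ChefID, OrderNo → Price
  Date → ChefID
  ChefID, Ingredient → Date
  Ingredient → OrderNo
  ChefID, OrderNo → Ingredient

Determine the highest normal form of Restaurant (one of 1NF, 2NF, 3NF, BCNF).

3NF

Candidate keys: {ChefID, Ingredient}, {ChefID, OrderNo}, {Date, Ingredient}, {Date, OrderNo}. Prime attributes: {ChefID, Date, Ingredient, OrderNo}.
Date → ChefID breaks BCNF: {Date}⁺ = {ChefID, Date}, so {Date} is not a superkey.
But every attribute on its right side ({ChefID}) is prime, and the same holds for every other non-superkey FD, so 3NF still holds.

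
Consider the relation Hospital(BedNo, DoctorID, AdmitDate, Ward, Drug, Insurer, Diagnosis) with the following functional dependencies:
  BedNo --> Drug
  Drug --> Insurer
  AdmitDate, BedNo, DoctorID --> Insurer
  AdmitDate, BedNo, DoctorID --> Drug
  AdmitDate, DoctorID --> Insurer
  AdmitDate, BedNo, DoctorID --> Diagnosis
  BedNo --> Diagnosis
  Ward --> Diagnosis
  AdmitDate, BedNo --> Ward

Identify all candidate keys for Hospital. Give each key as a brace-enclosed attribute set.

{AdmitDate, BedNo, DoctorID} never appear on the right of any FD, so every key must include all of them.
Closure of {AdmitDate, BedNo, DoctorID} is {AdmitDate, BedNo, Diagnosis, DoctorID, Drug, Insurer, Ward}, the whole schema; {AdmitDate, BedNo, DoctorID} is a candidate key.
No smaller or unrelated set reaches every attribute, so there are no other keys.

{AdmitDate, BedNo, DoctorID}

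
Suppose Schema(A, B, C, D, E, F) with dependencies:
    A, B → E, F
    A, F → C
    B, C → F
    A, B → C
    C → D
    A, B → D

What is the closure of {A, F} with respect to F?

Start with {A, F}.
A, F → C applies; add {C} → now {A, C, F}.
C → D applies; add {D} → now {A, C, D, F}.
No further FD applies.

{A, C, D, F}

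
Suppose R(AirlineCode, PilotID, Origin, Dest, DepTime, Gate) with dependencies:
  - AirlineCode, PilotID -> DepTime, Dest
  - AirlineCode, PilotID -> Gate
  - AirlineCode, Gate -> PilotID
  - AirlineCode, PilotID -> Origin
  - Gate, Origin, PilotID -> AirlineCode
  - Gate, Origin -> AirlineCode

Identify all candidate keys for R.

{AirlineCode, Gate}, {AirlineCode, PilotID}, {Gate, Origin}

{AirlineCode, Gate}⁺ = {AirlineCode, DepTime, Dest, Gate, Origin, PilotID}, which is every attribute, so {AirlineCode, Gate} is a candidate key.
{AirlineCode, PilotID}⁺ = {AirlineCode, DepTime, Dest, Gate, Origin, PilotID}, which is every attribute, so {AirlineCode, PilotID} is a candidate key.
{Gate, Origin}⁺ = {AirlineCode, DepTime, Dest, Gate, Origin, PilotID}, which is every attribute, so {Gate, Origin} is a candidate key.
These are minimal and exhaustive — every other superkey contains one of them.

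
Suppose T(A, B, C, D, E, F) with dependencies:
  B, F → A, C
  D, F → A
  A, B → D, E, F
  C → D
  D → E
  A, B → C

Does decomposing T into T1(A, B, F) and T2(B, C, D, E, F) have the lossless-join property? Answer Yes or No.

Yes

T1 ∩ T2 = {B, F}; its closure under F is {A, B, C, D, E, F}.
Since T1 ⊆ {A, B, C, D, E, F}, the intersection is a superkey of T1; the decomposition is lossless.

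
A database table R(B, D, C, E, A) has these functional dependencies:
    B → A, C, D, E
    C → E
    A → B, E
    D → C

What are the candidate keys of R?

{A}, {B}

{A} is a candidate key since {A}⁺ = {A, B, C, D, E} covers every attribute.
{B} is a candidate key since {B}⁺ = {A, B, C, D, E} covers every attribute.
Any other superkey properly contains one of these, so there are no further candidate keys.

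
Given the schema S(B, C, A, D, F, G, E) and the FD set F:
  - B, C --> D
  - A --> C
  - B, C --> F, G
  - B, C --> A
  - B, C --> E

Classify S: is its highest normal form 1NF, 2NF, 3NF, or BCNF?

Candidate keys: {A, B}, {B, C}. Prime attributes: {A, B, C}.
A --> C breaks BCNF: {A}⁺ = {A, C}, so {A} is not a superkey.
Since {C} ⊆ prime attributes and every other non-superkey FD also has a prime right side, the schema is in 3NF.

3NF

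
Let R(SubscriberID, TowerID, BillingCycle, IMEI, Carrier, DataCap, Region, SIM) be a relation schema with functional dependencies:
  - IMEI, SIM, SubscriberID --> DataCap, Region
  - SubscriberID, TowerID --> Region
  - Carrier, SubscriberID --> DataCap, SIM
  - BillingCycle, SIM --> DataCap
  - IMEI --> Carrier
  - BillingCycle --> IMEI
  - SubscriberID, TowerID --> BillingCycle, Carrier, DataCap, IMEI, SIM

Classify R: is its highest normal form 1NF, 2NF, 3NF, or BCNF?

2NF

Candidate key: {SubscriberID, TowerID}. Prime attributes: {SubscriberID, TowerID}.
IMEI, SIM, SubscriberID --> DataCap, Region: {IMEI, SIM, SubscriberID}⁺ = {Carrier, DataCap, IMEI, Region, SIM, SubscriberID}, which is not all of the attributes, so the left side is not a superkey — BCNF is violated.
IMEI, SIM, SubscriberID --> DataCap, Region determines the non-prime attributes {DataCap, Region} from a non-superkey — 3NF is violated.
Checking every proper subset of each key, none determines a non-prime attribute — 2NF is satisfied.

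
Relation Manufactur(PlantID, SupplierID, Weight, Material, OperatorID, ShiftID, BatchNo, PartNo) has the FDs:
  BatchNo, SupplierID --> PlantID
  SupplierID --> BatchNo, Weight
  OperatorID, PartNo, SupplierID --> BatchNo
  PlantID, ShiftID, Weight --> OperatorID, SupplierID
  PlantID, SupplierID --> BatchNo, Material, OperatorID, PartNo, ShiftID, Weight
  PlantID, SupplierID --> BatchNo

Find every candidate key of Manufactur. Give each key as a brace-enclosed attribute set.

{PlantID, ShiftID, Weight}, {SupplierID}

Closure of {SupplierID} is {BatchNo, Material, OperatorID, PartNo, PlantID, ShiftID, SupplierID, Weight}, the whole schema; {SupplierID} is a candidate key.
Closure of {PlantID, ShiftID, Weight} is {BatchNo, Material, OperatorID, PartNo, PlantID, ShiftID, SupplierID, Weight}, the whole schema; {PlantID, ShiftID, Weight} is a candidate key.
No proper subset of any of these is a key, and no other minimal superkey exists.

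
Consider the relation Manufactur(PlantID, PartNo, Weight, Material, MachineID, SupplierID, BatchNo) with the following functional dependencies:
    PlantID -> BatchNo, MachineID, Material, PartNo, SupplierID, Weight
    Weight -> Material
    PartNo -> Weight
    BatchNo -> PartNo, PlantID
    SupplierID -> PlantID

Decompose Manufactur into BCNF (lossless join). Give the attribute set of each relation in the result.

Candidate keys of the original relation: {BatchNo}, {PlantID}, {SupplierID}.
{BatchNo, MachineID, Material, PartNo, PlantID, SupplierID, Weight}: {Weight} determines {Material, Weight} here but is not a superkey — split on Weight -> Material, giving {Material, Weight} and {BatchNo, MachineID, PartNo, PlantID, SupplierID, Weight}.
{Material, Weight}: every determinant is a superkey — BCNF.
{BatchNo, MachineID, PartNo, PlantID, SupplierID, Weight}: {PartNo} determines {PartNo, Weight} here but is not a superkey — split on PartNo -> Weight, giving {PartNo, Weight} and {BatchNo, MachineID, PartNo, PlantID, SupplierID}.
{PartNo, Weight}: every determinant is a superkey — BCNF.
{BatchNo, MachineID, PartNo, PlantID, SupplierID}: every determinant is a superkey — BCNF.

{BatchNo, MachineID, PartNo, PlantID, SupplierID}; {Material, Weight}; {PartNo, Weight}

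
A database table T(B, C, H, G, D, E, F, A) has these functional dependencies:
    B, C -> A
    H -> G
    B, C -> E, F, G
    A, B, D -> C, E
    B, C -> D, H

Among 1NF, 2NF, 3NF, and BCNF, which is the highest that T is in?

Candidate keys: {A, B, D}, {B, C}. Prime attributes: {A, B, C, D}.
For H -> G we have {H}⁺ = {G, H}; {H} is not a superkey, so BCNF fails.
Because {G} is non-prime and the left side of H -> G is not a superkey, the relation is not in 3NF.
Checking every proper subset of each key, none determines a non-prime attribute — 2NF is satisfied.

2NF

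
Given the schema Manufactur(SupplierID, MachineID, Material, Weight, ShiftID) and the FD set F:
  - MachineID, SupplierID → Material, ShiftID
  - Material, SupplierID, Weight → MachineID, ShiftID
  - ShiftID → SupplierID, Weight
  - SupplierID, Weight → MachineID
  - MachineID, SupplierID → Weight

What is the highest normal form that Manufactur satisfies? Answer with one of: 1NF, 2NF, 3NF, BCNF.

Candidate keys: {MachineID, SupplierID}, {ShiftID}, {SupplierID, Weight}. Prime attributes: {MachineID, ShiftID, SupplierID, Weight}.
Every FD has a superkey on the left, so the relation is in BCNF.

BCNF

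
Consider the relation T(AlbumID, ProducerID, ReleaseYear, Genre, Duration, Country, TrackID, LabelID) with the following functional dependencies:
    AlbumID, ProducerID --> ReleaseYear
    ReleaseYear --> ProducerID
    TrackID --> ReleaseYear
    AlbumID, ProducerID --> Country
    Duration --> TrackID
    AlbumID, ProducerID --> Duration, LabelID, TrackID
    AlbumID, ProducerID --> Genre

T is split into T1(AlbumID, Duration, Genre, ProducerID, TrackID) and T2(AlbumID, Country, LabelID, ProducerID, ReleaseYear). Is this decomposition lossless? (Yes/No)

The shared attributes are {AlbumID, ProducerID} and {AlbumID, ProducerID}⁺ = {AlbumID, Country, Duration, Genre, LabelID, ProducerID, ReleaseYear, TrackID}.
T1 is contained in that closure, so T1 ∩ T2 --> T1 holds and the join is lossless.

Yes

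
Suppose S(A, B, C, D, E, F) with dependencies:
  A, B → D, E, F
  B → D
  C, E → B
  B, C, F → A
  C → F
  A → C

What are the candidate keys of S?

{A, B}, {A, E}, {B, C}, {C, E}

{A, B}⁺ = {A, B, C, D, E, F} — all of the relation — so {A, B} is a candidate key.
{A, E}⁺ = {A, B, C, D, E, F} — all of the relation — so {A, E} is a candidate key.
{B, C}⁺ = {A, B, C, D, E, F} — all of the relation — so {B, C} is a candidate key.
{C, E}⁺ = {A, B, C, D, E, F} — all of the relation — so {C, E} is a candidate key.
Any other superkey properly contains one of these, so there are no further candidate keys.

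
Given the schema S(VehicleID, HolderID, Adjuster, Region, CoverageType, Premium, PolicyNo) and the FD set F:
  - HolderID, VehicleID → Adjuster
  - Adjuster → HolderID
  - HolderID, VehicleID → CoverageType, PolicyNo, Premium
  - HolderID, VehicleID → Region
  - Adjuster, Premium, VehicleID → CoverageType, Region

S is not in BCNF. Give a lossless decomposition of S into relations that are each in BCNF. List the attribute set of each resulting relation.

Candidate keys of the original relation: {Adjuster, VehicleID}, {HolderID, VehicleID}.
{Adjuster, CoverageType, HolderID, PolicyNo, Premium, Region, VehicleID}: {Adjuster} determines {Adjuster, HolderID} here but is not a superkey — split on Adjuster → HolderID, giving {Adjuster, HolderID} and {Adjuster, CoverageType, PolicyNo, Premium, Region, VehicleID}.
{Adjuster, HolderID} has no BCNF violation.
{Adjuster, CoverageType, PolicyNo, Premium, Region, VehicleID} has no BCNF violation.

{Adjuster, CoverageType, PolicyNo, Premium, Region, VehicleID}; {Adjuster, HolderID}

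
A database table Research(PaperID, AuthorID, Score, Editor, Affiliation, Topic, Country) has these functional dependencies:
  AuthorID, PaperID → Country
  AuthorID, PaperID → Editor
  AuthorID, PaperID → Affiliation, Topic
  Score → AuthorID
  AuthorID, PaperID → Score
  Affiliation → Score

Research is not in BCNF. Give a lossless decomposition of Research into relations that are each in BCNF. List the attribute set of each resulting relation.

{Affiliation, Country, Editor, PaperID, Topic}; {Affiliation, Score}; {AuthorID, Score}

Candidate keys of the original relation: {Affiliation, PaperID}, {AuthorID, PaperID}, {PaperID, Score}.
In {Affiliation, AuthorID, Country, Editor, PaperID, Score, Topic}, {Score} is not a superkey ({Score}⁺ restricted to this set is {AuthorID, Score}), so split on Score → AuthorID into {AuthorID, Score} and {Affiliation, Country, Editor, PaperID, Score, Topic}.
{AuthorID, Score} has no BCNF violation.
In {Affiliation, Country, Editor, PaperID, Score, Topic}, {Affiliation} is not a superkey ({Affiliation}⁺ restricted to this set is {Affiliation, Score}), so split on Affiliation → Score into {Affiliation, Score} and {Affiliation, Country, Editor, PaperID, Topic}.
{Affiliation, Score} has no BCNF violation.
{Affiliation, Country, Editor, PaperID, Topic} has no BCNF violation.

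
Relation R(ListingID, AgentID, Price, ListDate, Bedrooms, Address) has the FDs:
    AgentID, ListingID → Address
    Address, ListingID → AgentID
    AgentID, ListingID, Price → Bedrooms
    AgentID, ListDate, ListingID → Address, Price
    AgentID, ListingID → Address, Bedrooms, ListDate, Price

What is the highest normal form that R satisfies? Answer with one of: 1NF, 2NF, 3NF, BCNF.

BCNF

Candidate keys: {Address, ListingID}, {AgentID, ListingID}. Prime attributes: {Address, AgentID, ListingID}.
The left-hand side of every FD is a superkey, so BCNF is satisfied.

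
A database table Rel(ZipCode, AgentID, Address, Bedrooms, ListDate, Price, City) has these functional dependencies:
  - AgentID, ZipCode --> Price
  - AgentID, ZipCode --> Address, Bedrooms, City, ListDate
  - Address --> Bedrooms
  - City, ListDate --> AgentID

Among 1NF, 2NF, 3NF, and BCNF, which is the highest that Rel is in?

2NF

Candidate keys: {AgentID, ZipCode}, {City, ListDate, ZipCode}. Prime attributes: {AgentID, City, ListDate, ZipCode}.
For Address --> Bedrooms we have {Address}⁺ = {Address, Bedrooms}; {Address} is not a superkey, so BCNF fails.
Address --> Bedrooms has non-prime {Bedrooms} on the right and a non-superkey on the left, so 3NF fails.
Checking every proper subset of each key, none determines a non-prime attribute — 2NF is satisfied.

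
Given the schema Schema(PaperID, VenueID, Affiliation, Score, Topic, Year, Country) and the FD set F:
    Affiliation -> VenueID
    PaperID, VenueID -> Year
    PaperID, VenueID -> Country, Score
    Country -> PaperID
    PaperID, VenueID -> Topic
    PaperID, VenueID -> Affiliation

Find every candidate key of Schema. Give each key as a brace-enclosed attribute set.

{Affiliation, Country}, {Affiliation, PaperID}, {Country, VenueID}, {PaperID, VenueID}

{Affiliation, Country}⁺ = {Affiliation, Country, PaperID, Score, Topic, VenueID, Year} — all of the relation — so {Affiliation, Country} is a candidate key.
{Affiliation, PaperID}⁺ = {Affiliation, Country, PaperID, Score, Topic, VenueID, Year} — all of the relation — so {Affiliation, PaperID} is a candidate key.
{Country, VenueID}⁺ = {Affiliation, Country, PaperID, Score, Topic, VenueID, Year} — all of the relation — so {Country, VenueID} is a candidate key.
{PaperID, VenueID}⁺ = {Affiliation, Country, PaperID, Score, Topic, VenueID, Year} — all of the relation — so {PaperID, VenueID} is a candidate key.
No proper subset of any of these is a key, and no other minimal superkey exists.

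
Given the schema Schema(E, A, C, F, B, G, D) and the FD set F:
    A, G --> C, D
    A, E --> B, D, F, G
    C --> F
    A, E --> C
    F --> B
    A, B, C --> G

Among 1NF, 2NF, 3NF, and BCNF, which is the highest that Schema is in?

Candidate key: {A, E}. Prime attributes: {A, E}.
A, G --> C, D: {A, G}⁺ = {A, B, C, D, F, G}, which is not all of the attributes, so the left side is not a superkey — BCNF is violated.
A, G --> C, D has non-prime {C, D} on the right and a non-superkey on the left, so 3NF fails.
No proper subset of a key has a non-prime attribute in its closure, so there is no partial dependency; 2NF holds.

2NF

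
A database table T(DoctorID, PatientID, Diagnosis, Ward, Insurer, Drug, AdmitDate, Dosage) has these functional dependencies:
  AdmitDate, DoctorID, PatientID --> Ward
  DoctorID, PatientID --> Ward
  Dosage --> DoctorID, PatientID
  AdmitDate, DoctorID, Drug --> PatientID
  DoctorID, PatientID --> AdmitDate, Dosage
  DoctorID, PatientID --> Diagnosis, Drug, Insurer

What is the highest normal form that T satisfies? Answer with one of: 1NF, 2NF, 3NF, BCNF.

Candidate keys: {AdmitDate, DoctorID, Drug}, {DoctorID, PatientID}, {Dosage}. Prime attributes: {AdmitDate, DoctorID, Dosage, Drug, PatientID}.
The left-hand side of every FD is a superkey, so BCNF is satisfied.

BCNF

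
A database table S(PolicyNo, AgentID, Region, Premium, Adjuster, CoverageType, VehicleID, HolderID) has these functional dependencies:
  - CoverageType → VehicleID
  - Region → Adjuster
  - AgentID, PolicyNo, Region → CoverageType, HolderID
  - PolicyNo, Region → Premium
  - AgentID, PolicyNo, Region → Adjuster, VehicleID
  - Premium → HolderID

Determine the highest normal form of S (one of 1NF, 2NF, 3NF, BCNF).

Candidate key: {AgentID, PolicyNo, Region}. Prime attributes: {AgentID, PolicyNo, Region}.
CoverageType → VehicleID breaks BCNF: {CoverageType}⁺ = {CoverageType, VehicleID}, so {CoverageType} is not a superkey.
Because {VehicleID} is non-prime and the left side of CoverageType → VehicleID is not a superkey, the relation is not in 3NF.
{Region} is a proper subset of the key {AgentID, PolicyNo, Region}, and {Region}⁺ contains the non-prime attribute {Adjuster} — a partial dependency, so 2NF is violated.

1NF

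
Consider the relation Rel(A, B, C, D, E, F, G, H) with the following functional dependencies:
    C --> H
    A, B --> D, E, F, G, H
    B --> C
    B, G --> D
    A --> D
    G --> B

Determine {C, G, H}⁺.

Start with {C, G, H}.
G --> B applies; add {B} → now {B, C, G, H}.
B, G --> D applies; add {D} → now {B, C, D, G, H}.
No further FD applies.

{B, C, D, G, H}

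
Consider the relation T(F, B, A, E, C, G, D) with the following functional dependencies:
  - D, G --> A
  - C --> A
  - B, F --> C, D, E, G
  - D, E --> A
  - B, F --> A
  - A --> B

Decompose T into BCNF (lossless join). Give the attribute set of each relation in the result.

Candidate keys of the original relation: {A, F}, {B, F}, {C, F}, {D, E, F}, {D, F, G}.
In {A, B, C, D, E, F, G}, {D, G} is not a superkey ({D, G}⁺ restricted to this set is {A, B, D, G}), so split on D, G --> A, B into {A, B, D, G} and {C, D, E, F, G}.
In {A, B, D, G}, {A} is not a superkey ({A}⁺ restricted to this set is {A, B}), so split on A --> B into {A, B} and {A, D, G}.
{A, B}: every determinant is a superkey — BCNF.
{A, D, G}: every determinant is a superkey — BCNF.
{C, D, E, F, G}: every determinant is a superkey — BCNF.

{A, B}; {A, D, G}; {C, D, E, F, G}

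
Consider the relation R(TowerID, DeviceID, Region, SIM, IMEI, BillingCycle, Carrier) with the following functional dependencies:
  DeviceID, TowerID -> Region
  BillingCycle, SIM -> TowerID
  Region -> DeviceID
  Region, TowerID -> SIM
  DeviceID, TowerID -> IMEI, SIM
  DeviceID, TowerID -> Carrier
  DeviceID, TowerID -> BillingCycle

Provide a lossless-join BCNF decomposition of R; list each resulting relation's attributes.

{BillingCycle, Carrier, IMEI, Region, SIM}; {BillingCycle, SIM, TowerID}; {DeviceID, Region}

Candidate keys of the original relation: {BillingCycle, DeviceID, SIM}, {BillingCycle, Region, SIM}, {DeviceID, TowerID}, {Region, TowerID}.
{BillingCycle, Carrier, DeviceID, IMEI, Region, SIM, TowerID}: {BillingCycle, SIM} determines {BillingCycle, SIM, TowerID} here but is not a superkey — split on BillingCycle, SIM -> TowerID, giving {BillingCycle, SIM, TowerID} and {BillingCycle, Carrier, DeviceID, IMEI, Region, SIM}.
{BillingCycle, SIM, TowerID} has no BCNF violation.
{BillingCycle, Carrier, DeviceID, IMEI, Region, SIM}: {Region} determines {DeviceID, Region} here but is not a superkey — split on Region -> DeviceID, giving {DeviceID, Region} and {BillingCycle, Carrier, IMEI, Region, SIM}.
{DeviceID, Region} has no BCNF violation.
{BillingCycle, Carrier, IMEI, Region, SIM} has no BCNF violation.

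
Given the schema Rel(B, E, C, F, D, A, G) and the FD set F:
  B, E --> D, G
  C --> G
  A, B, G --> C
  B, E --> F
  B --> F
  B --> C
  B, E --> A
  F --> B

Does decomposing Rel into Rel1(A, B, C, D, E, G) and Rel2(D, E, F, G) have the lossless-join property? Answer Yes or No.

The shared attributes are {D, E, G} and {D, E, G}⁺ = {D, E, G}.
Rel1 ⊄ {D, E, G} and Rel2 ⊄ {D, E, G}, so the split is lossy.

No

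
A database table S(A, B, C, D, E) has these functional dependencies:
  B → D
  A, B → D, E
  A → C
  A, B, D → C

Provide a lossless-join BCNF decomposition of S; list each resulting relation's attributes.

{A, B, E}; {A, C}; {B, D}

Candidate key of the original relation: {A, B}.
{A, B, C, D, E}: {B} determines {B, D} here but is not a superkey — split on B → D, giving {B, D} and {A, B, C, E}.
{B, D}: every determinant is a superkey — BCNF.
{A, B, C, E}: {A} determines {A, C} here but is not a superkey — split on A → C, giving {A, C} and {A, B, E}.
{A, C}: every determinant is a superkey — BCNF.
{A, B, E}: every determinant is a superkey — BCNF.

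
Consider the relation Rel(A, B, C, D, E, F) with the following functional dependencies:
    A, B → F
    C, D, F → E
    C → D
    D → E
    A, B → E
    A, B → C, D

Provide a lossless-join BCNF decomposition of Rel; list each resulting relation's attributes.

{A, B, C, F}; {C, D}; {D, E}

Candidate key of the original relation: {A, B}.
{A, B, C, D, E, F}: {C, D, F} determines {C, D, E, F} here but is not a superkey — split on C, D, F → E, giving {C, D, E, F} and {A, B, C, D, F}.
{C, D, E, F}: {C} determines {C, D, E} here but is not a superkey — split on C → D, E, giving {C, D, E} and {C, F}.
{C, D, E}: {D} determines {D, E} here but is not a superkey — split on D → E, giving {D, E} and {C, D}.
{D, E} is in BCNF.
{C, D} is in BCNF.
{C, F} is in BCNF.
{A, B, C, D, F}: {C} determines {C, D} here but is not a superkey — split on C → D, giving {C, D} and {A, B, C, F}.
{C, D} is in BCNF.
{A, B, C, F} is in BCNF.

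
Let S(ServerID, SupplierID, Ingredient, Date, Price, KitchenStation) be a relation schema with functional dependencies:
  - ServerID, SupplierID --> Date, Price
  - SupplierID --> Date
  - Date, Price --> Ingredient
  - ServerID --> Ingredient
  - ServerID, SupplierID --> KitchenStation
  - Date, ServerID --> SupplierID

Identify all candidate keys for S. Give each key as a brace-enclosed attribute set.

{ServerID} never appears on the right of any FD, so every key must include it.
{Date, ServerID}⁺ = {Date, Ingredient, KitchenStation, Price, ServerID, SupplierID}, which is every attribute, so {Date, ServerID} is a candidate key.
{ServerID, SupplierID}⁺ = {Date, Ingredient, KitchenStation, Price, ServerID, SupplierID}, which is every attribute, so {ServerID, SupplierID} is a candidate key.
These are minimal and exhaustive — every other superkey contains one of them.

{Date, ServerID}, {ServerID, SupplierID}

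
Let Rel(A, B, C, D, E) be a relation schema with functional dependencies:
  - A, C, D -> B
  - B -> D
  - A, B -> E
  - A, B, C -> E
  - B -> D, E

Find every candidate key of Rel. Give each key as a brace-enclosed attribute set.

{A, B, C}, {A, C, D}

No FD produces {A, C}, so they must be in every candidate key.
{A, B, C}⁺ = {A, B, C, D, E}, which is every attribute, so {A, B, C} is a candidate key.
{A, C, D}⁺ = {A, B, C, D, E}, which is every attribute, so {A, C, D} is a candidate key.
No proper subset of any of these is a key, and no other minimal superkey exists.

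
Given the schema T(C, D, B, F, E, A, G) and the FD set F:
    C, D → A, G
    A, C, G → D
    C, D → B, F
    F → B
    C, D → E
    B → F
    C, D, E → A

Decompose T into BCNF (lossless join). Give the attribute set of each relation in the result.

Candidate keys of the original relation: {A, C, G}, {C, D}.
{A, B, C, D, E, F, G}: {F} determines {B, F} here but is not a superkey — split on F → B, giving {B, F} and {A, C, D, E, F, G}.
{B, F} has no BCNF violation.
{A, C, D, E, F, G} has no BCNF violation.

{A, C, D, E, F, G}; {B, F}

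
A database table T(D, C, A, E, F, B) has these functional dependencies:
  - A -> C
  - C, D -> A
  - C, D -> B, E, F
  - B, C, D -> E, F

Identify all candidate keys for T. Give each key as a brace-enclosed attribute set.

Attributes never on any right-hand side: {D} — every candidate key must contain it.
{A, D}⁺ = {A, B, C, D, E, F}, which is every attribute, so {A, D} is a candidate key.
{C, D}⁺ = {A, B, C, D, E, F}, which is every attribute, so {C, D} is a candidate key.
These are minimal and exhaustive — every other superkey contains one of them.

{A, D}, {C, D}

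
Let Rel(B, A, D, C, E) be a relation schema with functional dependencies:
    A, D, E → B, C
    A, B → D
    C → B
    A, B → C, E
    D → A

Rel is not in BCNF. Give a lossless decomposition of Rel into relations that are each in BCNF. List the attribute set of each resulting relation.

Candidate keys of the original relation: {A, B}, {A, C}, {B, D}, {C, D}, {D, E}.
Within {A, B, C, D, E}: {C}⁺ ∩ {A, B, C, D, E} = {B, C}, not the whole set, so C → B violates BCNF; decompose into {B, C} and {A, C, D, E}.
{B, C} is in BCNF.
Within {A, C, D, E}: {D}⁺ ∩ {A, C, D, E} = {A, D}, not the whole set, so D → A violates BCNF; decompose into {A, D} and {C, D, E}.
{A, D} is in BCNF.
{C, D, E} is in BCNF.

{A, D}; {B, C}; {C, D, E}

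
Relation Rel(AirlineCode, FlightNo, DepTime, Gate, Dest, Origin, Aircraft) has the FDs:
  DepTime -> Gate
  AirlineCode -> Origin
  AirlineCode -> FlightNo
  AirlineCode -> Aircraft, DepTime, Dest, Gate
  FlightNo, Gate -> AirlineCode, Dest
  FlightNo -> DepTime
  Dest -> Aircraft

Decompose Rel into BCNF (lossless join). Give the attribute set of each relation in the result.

{Aircraft, Dest}; {AirlineCode, DepTime, Dest, FlightNo, Origin}; {DepTime, Gate}

Candidate keys of the original relation: {AirlineCode}, {FlightNo}.
In {Aircraft, AirlineCode, DepTime, Dest, FlightNo, Gate, Origin}, {DepTime} is not a superkey ({DepTime}⁺ restricted to this set is {DepTime, Gate}), so split on DepTime -> Gate into {DepTime, Gate} and {Aircraft, AirlineCode, DepTime, Dest, FlightNo, Origin}.
{DepTime, Gate}: every determinant is a superkey — BCNF.
In {Aircraft, AirlineCode, DepTime, Dest, FlightNo, Origin}, {Dest} is not a superkey ({Dest}⁺ restricted to this set is {Aircraft, Dest}), so split on Dest -> Aircraft into {Aircraft, Dest} and {AirlineCode, DepTime, Dest, FlightNo, Origin}.
{Aircraft, Dest}: every determinant is a superkey — BCNF.
{AirlineCode, DepTime, Dest, FlightNo, Origin}: every determinant is a superkey — BCNF.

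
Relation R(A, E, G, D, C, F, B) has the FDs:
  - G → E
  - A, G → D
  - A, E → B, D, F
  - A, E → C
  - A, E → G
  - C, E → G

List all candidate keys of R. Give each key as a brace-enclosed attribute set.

{A, E}, {A, G}

Attributes never on any right-hand side: {A} — every candidate key must contain it.
Closure of {A, E} is {A, B, C, D, E, F, G}, the whole schema; {A, E} is a candidate key.
Closure of {A, G} is {A, B, C, D, E, F, G}, the whole schema; {A, G} is a candidate key.
Any other superkey properly contains one of these, so there are no further candidate keys.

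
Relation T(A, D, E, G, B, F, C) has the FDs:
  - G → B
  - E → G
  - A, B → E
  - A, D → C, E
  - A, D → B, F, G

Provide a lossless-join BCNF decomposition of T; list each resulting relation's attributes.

Candidate key of the original relation: {A, D}.
In {A, B, C, D, E, F, G}, {G} is not a superkey ({G}⁺ restricted to this set is {B, G}), so split on G → B into {B, G} and {A, C, D, E, F, G}.
{B, G}: every determinant is a superkey — BCNF.
In {A, C, D, E, F, G}, {E} is not a superkey ({E}⁺ restricted to this set is {E, G}), so split on E → G into {E, G} and {A, C, D, E, F}.
{E, G}: every determinant is a superkey — BCNF.
{A, C, D, E, F}: every determinant is a superkey — BCNF.

{A, C, D, E, F}; {B, G}; {E, G}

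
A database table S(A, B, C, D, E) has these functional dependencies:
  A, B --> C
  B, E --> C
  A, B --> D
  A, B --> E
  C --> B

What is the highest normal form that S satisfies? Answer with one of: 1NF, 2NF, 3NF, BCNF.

3NF

Candidate keys: {A, B}, {A, C}. Prime attributes: {A, B, C}.
B, E --> C breaks BCNF: {B, E}⁺ = {B, C, E}, so {B, E} is not a superkey.
Since {C} ⊆ prime attributes and every other non-superkey FD also has a prime right side, the schema is in 3NF.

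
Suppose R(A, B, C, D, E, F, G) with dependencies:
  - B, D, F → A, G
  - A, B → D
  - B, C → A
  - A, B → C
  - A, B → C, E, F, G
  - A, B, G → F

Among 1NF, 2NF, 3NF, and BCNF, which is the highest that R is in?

Candidate keys: {A, B}, {B, C}, {B, D, F}. Prime attributes: {A, B, C, D, F}.
Each dependency's left side is a superkey — BCNF holds.

BCNF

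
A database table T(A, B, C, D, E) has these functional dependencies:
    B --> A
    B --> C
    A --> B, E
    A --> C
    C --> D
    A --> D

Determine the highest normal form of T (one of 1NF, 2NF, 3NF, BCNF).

2NF

Candidate keys: {A}, {B}. Prime attributes: {A, B}.
C --> D: {C}⁺ = {C, D}, which is not all of the attributes, so the left side is not a superkey — BCNF is violated.
Because {D} is non-prime and the left side of C --> D is not a superkey, the relation is not in 3NF.
Every candidate key is a single attribute, so no partial dependency is possible; 2NF holds.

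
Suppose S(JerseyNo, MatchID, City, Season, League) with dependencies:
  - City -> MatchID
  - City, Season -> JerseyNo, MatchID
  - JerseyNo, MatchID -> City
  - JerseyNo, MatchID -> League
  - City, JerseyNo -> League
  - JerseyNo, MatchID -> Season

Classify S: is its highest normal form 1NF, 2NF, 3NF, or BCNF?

Candidate keys: {City, JerseyNo}, {City, Season}, {JerseyNo, MatchID}. Prime attributes: {City, JerseyNo, MatchID, Season}.
For City -> MatchID we have {City}⁺ = {City, MatchID}; {City} is not a superkey, so BCNF fails.
But every attribute on its right side ({MatchID}) is prime, and the same holds for every other non-superkey FD, so 3NF still holds.

3NF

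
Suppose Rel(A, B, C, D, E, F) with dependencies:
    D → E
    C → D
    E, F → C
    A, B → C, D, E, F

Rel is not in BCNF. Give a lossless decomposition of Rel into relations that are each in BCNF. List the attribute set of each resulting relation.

Candidate key of the original relation: {A, B}.
Within {A, B, C, D, E, F}: {D}⁺ ∩ {A, B, C, D, E, F} = {D, E}, not the whole set, so D → E violates BCNF; decompose into {D, E} and {A, B, C, D, F}.
{D, E}: every determinant is a superkey — BCNF.
Within {A, B, C, D, F}: {C}⁺ ∩ {A, B, C, D, F} = {C, D}, not the whole set, so C → D violates BCNF; decompose into {C, D} and {A, B, C, F}.
{C, D}: every determinant is a superkey — BCNF.
{A, B, C, F}: every determinant is a superkey — BCNF.

{A, B, C, F}; {C, D}; {D, E}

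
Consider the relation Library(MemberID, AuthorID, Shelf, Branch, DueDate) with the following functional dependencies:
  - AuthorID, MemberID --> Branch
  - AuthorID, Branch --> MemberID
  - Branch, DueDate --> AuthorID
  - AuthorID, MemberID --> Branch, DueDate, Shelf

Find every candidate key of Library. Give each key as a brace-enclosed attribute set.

{AuthorID, Branch}, {AuthorID, MemberID}, {Branch, DueDate}

{AuthorID, Branch} is a candidate key since {AuthorID, Branch}⁺ = {AuthorID, Branch, DueDate, MemberID, Shelf} covers every attribute.
{AuthorID, MemberID} is a candidate key since {AuthorID, MemberID}⁺ = {AuthorID, Branch, DueDate, MemberID, Shelf} covers every attribute.
{Branch, DueDate} is a candidate key since {Branch, DueDate}⁺ = {AuthorID, Branch, DueDate, MemberID, Shelf} covers every attribute.
No proper subset of any of these is a key, and no other minimal superkey exists.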